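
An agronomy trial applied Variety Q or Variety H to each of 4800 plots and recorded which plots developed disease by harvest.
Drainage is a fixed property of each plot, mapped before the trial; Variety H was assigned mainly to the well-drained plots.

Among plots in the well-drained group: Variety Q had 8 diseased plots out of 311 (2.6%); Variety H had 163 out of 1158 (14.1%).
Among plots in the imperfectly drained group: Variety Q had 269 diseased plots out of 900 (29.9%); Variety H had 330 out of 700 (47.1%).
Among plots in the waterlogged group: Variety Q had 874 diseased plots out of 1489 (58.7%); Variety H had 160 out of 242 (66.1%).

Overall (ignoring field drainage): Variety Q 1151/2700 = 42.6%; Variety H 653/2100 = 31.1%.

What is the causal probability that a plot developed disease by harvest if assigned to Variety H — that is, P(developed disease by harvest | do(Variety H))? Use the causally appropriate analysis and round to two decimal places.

0.44

Since field drainage is a pre-existing factor (not a product of the variety) and it affects the outcome on its own, it is a confounder. The stratified rates, not the pooled rate, identify the causal effect.
Standardising Variety H to the population field drainage mix: 0.306·163/1158 + 0.333·330/700 + 0.361·160/242 = 0.439.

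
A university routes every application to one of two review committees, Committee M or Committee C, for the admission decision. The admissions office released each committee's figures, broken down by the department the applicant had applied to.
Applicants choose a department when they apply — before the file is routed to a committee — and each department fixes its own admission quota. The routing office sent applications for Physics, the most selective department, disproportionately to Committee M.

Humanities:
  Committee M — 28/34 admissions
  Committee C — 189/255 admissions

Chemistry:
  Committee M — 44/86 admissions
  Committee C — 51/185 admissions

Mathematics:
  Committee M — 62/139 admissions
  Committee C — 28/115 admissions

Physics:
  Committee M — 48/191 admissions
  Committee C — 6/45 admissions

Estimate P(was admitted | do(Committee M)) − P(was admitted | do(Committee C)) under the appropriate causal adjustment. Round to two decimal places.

+0.16

Department differs across review committees for reasons unrelated to any effect of the review committee itself, and it separately predicts the outcome — a classic confounder. We must compare within department levels.
Adjusting over the population distribution of department: 0.275·(0.824−0.741) + 0.258·(0.512−0.276) + 0.242·(0.446−0.243) + 0.225·(0.251−0.133) = +0.159.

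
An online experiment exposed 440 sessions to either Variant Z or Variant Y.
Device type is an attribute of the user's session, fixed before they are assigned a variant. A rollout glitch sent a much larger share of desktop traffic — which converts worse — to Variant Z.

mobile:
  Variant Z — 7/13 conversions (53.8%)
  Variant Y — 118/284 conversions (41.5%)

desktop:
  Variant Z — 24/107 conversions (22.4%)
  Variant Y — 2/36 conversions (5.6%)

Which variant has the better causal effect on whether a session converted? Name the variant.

The imbalance in device type arose from how sessions were allocated, not from anything the variant did; and device type independently affects the outcome. The pooled gap is confounded — condition on device type.
Within each level — mobile: 53.8% vs 41.5%; desktop: 22.4% vs 5.6% — Variant Z is higher every time.

Variant Z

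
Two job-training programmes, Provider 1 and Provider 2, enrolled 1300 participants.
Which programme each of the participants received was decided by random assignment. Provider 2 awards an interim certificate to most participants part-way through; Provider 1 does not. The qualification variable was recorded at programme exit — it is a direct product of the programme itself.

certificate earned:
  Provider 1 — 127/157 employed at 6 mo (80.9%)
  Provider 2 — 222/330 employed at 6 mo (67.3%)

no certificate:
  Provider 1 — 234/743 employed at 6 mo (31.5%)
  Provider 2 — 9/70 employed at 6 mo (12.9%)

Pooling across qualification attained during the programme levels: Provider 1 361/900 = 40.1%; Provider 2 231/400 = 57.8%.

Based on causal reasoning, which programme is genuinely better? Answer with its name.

The distribution of qualification attained during the programme is itself part of what the programme does — it is an intermediate outcome. Holding it fixed would remove that part of the effect; the total effect is the pooled difference.
Pooled: Provider 1 40.1% vs Provider 2 57.8%; Provider 2 is higher overall.

Provider 2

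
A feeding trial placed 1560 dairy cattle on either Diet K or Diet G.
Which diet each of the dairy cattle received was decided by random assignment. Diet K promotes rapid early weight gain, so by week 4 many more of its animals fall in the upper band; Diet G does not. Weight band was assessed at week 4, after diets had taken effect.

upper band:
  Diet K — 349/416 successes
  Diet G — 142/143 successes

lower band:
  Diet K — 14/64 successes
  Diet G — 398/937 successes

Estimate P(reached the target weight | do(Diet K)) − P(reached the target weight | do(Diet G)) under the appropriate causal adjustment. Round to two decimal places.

+0.26

Within every week-4 weight band level Diet G has the higher rate, yet pooled Diet K does — Simpson's reversal.
The distribution of week-4 weight band is itself part of what the diet does — it is an intermediate outcome. Holding it fixed would remove that part of the effect; the total effect is the pooled difference.
The causal difference is the pooled difference: 0.756 − 0.500 = +0.256.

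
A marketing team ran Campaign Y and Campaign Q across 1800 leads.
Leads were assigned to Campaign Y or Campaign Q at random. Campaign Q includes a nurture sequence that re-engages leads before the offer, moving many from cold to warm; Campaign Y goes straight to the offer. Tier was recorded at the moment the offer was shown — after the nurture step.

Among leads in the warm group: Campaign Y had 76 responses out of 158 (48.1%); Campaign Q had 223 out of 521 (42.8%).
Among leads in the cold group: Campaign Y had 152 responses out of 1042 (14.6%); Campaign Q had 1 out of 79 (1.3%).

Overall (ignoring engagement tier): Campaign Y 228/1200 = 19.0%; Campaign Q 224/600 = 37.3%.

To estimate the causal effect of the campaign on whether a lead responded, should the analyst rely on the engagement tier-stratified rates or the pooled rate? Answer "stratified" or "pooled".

pooled

Engagement tier is recorded after the campaign and is itself shifted by it — it sits on the causal path from campaign to outcome. Conditioning on a mediator would strip out part of the effect we want; the pooled comparison gives the total causal effect.
Pooled: Campaign Y 19.0% vs Campaign Q 37.3%; Campaign Q is higher overall.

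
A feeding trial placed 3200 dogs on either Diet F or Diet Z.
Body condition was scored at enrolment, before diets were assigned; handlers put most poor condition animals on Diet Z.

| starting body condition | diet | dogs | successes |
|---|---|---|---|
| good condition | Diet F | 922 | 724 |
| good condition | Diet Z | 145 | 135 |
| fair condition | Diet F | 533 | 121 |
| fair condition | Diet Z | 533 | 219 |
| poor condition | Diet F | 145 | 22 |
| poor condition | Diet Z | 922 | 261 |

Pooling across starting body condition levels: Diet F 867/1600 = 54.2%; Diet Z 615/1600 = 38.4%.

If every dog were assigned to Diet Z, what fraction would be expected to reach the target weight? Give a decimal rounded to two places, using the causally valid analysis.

Starting body condition satisfies the back-door criterion: it is not a descendant of the diet, and it blocks the spurious path from diet to outcome. Adjusting for it (i.e., using the within-starting body condition rates) gives the causal effect.
Standardising Diet Z to the population starting body condition mix: 0.333·135/145 + 0.333·219/533 + 0.333·261/922 = 0.542.

0.54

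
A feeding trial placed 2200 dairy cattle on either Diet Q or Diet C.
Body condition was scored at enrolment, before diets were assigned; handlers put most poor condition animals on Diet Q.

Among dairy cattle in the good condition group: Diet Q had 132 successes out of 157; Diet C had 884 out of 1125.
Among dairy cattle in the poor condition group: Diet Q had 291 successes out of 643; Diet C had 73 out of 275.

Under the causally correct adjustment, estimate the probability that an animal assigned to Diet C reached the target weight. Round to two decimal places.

The stratified and pooled comparisons disagree (Diet Q wins within each starting body condition; Diet C wins overall), so the answer turns on the causal role of starting body condition.
Since starting body condition is a pre-existing factor (not a product of the diet) and it affects the outcome on its own, it is a confounder. The stratified rates, not the pooled rate, identify the causal effect.
Standardising Diet C to the population starting body condition mix: 0.583·884/1125 + 0.417·73/275 = 0.569.

0.57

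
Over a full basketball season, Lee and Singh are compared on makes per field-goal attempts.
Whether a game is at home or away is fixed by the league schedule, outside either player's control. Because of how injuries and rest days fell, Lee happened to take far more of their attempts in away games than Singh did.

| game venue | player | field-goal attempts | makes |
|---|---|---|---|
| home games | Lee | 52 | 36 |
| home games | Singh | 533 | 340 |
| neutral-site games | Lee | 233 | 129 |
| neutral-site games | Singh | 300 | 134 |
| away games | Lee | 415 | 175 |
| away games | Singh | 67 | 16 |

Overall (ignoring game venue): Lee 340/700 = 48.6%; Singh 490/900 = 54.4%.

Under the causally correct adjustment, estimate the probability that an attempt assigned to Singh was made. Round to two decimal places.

0.45

The stratified and pooled comparisons disagree (Lee wins within each game venue; Singh wins overall), so the answer turns on the causal role of game venue.
Game venue differs across players for reasons unrelated to any effect of the player itself, and it separately predicts the outcome — a classic confounder. We must compare within game venue levels.
Standardising Singh to the population game venue mix: 0.366·340/533 + 0.333·134/300 + 0.301·16/67 = 0.454.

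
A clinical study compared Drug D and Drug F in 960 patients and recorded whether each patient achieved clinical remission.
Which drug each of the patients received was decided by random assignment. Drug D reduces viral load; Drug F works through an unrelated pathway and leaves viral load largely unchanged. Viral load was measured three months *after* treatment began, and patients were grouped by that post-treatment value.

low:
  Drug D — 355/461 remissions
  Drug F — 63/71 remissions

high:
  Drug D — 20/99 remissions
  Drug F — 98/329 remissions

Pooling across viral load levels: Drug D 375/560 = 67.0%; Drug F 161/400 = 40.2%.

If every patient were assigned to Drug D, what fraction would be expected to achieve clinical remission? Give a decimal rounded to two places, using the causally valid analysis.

0.67

Viral load is downstream of the drug. One should not condition on a consequence of treatment, so the overall rates are the right comparison.
So P(outcome | do(Drug D)) is just the pooled rate for Drug D: 375/560 = 0.670.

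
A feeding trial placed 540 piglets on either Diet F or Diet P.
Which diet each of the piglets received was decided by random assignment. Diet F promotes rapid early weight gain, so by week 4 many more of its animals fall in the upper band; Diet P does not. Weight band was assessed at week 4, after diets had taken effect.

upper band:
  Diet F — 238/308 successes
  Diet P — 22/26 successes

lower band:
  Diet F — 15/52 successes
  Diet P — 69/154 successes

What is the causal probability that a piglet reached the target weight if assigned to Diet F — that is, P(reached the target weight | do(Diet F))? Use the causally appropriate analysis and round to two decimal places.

Week-4 weight band lies on the pathway diet → week-4 weight band → outcome, so adjusting for it blocks the indirect effect. For the total causal effect of diet, use the unadjusted pooled rates.
So P(outcome | do(Diet F)) is just the pooled rate for Diet F: 253/360 = 0.703.

0.70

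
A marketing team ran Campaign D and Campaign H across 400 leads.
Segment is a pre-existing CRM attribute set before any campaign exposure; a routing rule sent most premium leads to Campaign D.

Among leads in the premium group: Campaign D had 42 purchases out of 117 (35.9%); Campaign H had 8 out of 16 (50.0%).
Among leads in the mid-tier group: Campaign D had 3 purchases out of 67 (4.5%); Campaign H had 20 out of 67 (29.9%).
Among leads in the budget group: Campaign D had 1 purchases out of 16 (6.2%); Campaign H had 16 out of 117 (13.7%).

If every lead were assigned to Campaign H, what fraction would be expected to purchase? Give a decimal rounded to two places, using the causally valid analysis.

Within every customer segment level Campaign H has the higher rate, yet pooled Campaign D does — Simpson's reversal.
Customer segment satisfies the back-door criterion: it is not a descendant of the campaign, and it blocks the spurious path from campaign to outcome. Adjusting for it (i.e., using the within-customer segment rates) gives the causal effect.
Standardising Campaign H to the population customer segment mix: 0.333·8/16 + 0.335·20/67 + 0.333·16/117 = 0.312.

0.31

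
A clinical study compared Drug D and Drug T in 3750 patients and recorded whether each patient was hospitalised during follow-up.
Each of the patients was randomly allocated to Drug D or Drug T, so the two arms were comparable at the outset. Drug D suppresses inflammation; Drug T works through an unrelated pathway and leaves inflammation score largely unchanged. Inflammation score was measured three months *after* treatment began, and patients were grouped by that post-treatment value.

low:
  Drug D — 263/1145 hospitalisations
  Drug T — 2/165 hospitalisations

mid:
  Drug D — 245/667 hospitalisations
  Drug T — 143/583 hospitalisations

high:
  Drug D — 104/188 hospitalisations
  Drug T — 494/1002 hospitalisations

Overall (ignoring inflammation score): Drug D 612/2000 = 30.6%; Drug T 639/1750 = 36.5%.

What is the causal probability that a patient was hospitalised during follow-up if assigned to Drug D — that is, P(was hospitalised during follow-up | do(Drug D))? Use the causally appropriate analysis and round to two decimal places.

Inflammation score here is a post-treatment variable shaped by the drug; conditioning on it would introduce bias rather than remove it. The overall comparison is the causal one.
So P(outcome | do(Drug D)) is just the pooled rate for Drug D: 612/2000 = 0.306.

0.31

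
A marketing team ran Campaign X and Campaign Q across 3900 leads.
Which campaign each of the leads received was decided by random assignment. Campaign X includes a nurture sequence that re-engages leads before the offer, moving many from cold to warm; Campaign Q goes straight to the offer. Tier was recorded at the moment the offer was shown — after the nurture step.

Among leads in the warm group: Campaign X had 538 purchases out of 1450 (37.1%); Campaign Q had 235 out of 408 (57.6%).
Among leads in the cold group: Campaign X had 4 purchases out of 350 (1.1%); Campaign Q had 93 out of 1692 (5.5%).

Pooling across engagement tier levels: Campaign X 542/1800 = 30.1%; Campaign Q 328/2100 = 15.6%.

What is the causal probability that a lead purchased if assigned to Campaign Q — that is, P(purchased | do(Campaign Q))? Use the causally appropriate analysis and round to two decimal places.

Campaign Q is higher inside every engagement tier stratum but Campaign X is higher in aggregate. Whether to stratify depends on how engagement tier relates to the campaign.
Engagement tier is recorded after the campaign and is itself shifted by it — it sits on the causal path from campaign to outcome. Conditioning on a mediator would strip out part of the effect we want; the pooled comparison gives the total causal effect.
So P(outcome | do(Campaign Q)) is just the pooled rate for Campaign Q: 328/2100 = 0.156.

0.16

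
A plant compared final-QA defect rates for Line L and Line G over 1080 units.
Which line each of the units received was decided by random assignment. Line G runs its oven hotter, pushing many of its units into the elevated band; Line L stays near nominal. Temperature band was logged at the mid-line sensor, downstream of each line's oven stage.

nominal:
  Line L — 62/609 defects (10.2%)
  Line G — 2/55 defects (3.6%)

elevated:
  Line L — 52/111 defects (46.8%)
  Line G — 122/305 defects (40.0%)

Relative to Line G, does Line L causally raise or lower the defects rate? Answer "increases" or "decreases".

In-process temperature band here is a post-treatment variable shaped by the line; conditioning on it would introduce bias rather than remove it. The overall comparison is the causal one.
Pooled: Line L 15.8% vs Line G 34.4%; Line L is lower overall.

decreases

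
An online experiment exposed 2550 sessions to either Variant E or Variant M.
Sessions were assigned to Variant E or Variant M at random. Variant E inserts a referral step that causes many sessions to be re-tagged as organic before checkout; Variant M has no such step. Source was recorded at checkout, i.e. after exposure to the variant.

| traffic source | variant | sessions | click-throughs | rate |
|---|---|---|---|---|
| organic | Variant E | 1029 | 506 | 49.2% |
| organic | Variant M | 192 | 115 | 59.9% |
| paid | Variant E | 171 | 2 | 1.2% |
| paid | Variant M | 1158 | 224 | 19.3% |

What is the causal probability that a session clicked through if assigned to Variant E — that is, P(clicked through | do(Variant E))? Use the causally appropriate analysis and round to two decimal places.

Traffic source here is a post-treatment variable shaped by the variant; conditioning on it would introduce bias rather than remove it. The overall comparison is the causal one.
So P(outcome | do(Variant E)) is just the pooled rate for Variant E: 508/1200 = 0.423.

0.42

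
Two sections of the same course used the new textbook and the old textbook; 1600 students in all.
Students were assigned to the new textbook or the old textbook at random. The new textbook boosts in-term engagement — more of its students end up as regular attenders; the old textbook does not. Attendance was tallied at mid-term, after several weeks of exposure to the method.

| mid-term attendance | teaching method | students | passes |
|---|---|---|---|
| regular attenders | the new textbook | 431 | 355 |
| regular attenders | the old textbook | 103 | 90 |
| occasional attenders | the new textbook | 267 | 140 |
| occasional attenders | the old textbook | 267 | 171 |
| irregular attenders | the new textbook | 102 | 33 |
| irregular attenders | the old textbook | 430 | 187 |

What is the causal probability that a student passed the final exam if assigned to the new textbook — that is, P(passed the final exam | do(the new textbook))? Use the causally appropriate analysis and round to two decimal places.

0.66

the old textbook is higher inside every mid-term attendance stratum but the new textbook is higher in aggregate. Whether to stratify depends on how mid-term attendance relates to the teaching method.
Because the teaching method influences mid-term attendance, mid-term attendance is a post-treatment mediator, not a confounder. Stratifying on it would bias the estimate; the causal effect is the crude pooled difference.
So P(outcome | do(the new textbook)) is just the pooled rate for the new textbook: 528/800 = 0.660.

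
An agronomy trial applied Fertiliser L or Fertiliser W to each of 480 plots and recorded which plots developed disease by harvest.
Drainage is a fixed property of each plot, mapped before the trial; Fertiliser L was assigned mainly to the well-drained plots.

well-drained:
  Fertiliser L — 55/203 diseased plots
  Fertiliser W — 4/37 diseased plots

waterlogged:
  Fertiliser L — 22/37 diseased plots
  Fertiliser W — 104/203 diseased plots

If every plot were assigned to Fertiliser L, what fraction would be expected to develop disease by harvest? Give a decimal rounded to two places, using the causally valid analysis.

0.43

Since field drainage is a pre-existing factor (not a product of the fertiliser) and it affects the outcome on its own, it is a confounder. The stratified rates, not the pooled rate, identify the causal effect.
Standardising Fertiliser L to the population field drainage mix: 0.500·55/203 + 0.500·22/37 = 0.433.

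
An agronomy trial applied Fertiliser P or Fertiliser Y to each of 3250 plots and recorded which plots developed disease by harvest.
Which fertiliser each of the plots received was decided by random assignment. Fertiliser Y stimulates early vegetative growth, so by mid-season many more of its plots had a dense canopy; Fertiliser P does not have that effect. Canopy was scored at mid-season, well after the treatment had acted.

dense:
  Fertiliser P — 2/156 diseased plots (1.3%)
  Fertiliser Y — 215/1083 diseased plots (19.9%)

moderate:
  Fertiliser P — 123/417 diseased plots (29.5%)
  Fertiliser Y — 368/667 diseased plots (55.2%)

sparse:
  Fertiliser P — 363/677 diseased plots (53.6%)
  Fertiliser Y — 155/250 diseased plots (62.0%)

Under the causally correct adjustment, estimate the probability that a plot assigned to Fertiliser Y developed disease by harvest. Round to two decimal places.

0.37

Within every mid-season canopy level Fertiliser P has the lower rate, yet pooled Fertiliser Y does — Simpson's reversal.
Mid-season canopy is recorded after the fertiliser and is itself shifted by it — it sits on the causal path from fertiliser to outcome. Conditioning on a mediator would strip out part of the effect we want; the pooled comparison gives the total causal effect.
So P(outcome | do(Fertiliser Y)) is just the pooled rate for Fertiliser Y: 738/2000 = 0.369.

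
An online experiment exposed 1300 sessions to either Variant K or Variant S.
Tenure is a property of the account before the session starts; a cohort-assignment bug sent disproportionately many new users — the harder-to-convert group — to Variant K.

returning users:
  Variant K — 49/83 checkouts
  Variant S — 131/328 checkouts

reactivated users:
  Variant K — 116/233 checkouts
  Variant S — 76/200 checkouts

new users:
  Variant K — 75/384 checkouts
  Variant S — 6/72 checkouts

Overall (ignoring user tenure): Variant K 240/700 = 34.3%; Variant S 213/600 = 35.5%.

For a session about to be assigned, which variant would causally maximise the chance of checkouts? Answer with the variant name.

The imbalance in user tenure arose from how sessions were allocated, not from anything the variant did; and user tenure independently affects the outcome. The pooled gap is confounded — condition on user tenure.
Within each level — returning users: 59.0% vs 39.9%; reactivated users: 49.8% vs 38.0%; new users: 19.5% vs 8.3% — Variant K is higher every time.

Variant K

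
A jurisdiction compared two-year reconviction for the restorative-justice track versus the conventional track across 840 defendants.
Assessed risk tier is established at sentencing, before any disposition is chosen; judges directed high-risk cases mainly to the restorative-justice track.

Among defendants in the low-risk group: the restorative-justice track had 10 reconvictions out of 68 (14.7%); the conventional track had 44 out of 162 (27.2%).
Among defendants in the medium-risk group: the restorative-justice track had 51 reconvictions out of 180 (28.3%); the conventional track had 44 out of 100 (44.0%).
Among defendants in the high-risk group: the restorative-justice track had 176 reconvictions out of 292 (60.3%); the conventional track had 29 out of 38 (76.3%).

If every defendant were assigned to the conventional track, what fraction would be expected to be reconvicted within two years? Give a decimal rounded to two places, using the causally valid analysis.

0.52

Within every assessed risk tier level the restorative-justice track has the lower rate, yet pooled the conventional track does — Simpson's reversal.
Assessed risk tier differs across dispositions for reasons unrelated to any effect of the disposition itself, and it separately predicts the outcome — a classic confounder. We must compare within assessed risk tier levels.
Standardising the conventional track to the population assessed risk tier mix: 0.274·44/162 + 0.333·44/100 + 0.393·29/38 = 0.521.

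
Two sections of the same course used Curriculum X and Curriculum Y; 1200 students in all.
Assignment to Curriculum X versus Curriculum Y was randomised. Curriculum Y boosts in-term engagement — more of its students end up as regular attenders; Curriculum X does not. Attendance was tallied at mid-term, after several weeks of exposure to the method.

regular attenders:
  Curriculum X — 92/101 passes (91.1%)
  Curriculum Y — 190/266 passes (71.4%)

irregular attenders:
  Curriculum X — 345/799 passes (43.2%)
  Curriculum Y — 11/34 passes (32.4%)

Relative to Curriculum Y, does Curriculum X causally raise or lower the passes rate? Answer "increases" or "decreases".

decreases

Within every mid-term attendance level Curriculum X has the higher rate, yet pooled Curriculum Y does — Simpson's reversal.
Mid-term attendance here is a post-treatment variable shaped by the teaching method; conditioning on it would introduce bias rather than remove it. The overall comparison is the causal one.
Pooled: Curriculum X 48.6% vs Curriculum Y 67.0%; Curriculum Y is higher overall.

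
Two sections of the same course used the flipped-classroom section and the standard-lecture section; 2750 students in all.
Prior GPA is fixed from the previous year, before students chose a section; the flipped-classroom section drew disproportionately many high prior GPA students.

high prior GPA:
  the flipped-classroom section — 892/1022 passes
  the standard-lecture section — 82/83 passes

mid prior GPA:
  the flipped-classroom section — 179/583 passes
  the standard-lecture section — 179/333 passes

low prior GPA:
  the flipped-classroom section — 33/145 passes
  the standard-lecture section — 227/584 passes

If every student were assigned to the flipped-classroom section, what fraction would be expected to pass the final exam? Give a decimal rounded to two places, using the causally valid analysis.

Prior GPA band differs across teaching methods for reasons unrelated to any effect of the teaching method itself, and it separately predicts the outcome — a classic confounder. We must compare within prior GPA band levels.
Standardising the flipped-classroom section to the population prior GPA band mix: 0.402·892/1022 + 0.333·179/583 + 0.265·33/145 = 0.513.

0.51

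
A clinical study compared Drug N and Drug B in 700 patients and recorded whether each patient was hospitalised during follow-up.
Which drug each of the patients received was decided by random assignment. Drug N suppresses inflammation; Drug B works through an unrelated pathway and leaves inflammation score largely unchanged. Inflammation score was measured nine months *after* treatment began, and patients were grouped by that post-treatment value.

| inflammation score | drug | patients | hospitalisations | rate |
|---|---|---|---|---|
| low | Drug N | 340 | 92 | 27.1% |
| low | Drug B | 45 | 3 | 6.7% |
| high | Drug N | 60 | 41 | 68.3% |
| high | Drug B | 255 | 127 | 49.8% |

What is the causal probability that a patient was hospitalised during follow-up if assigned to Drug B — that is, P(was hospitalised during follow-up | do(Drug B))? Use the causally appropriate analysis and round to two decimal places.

Inflammation score is recorded after the drug and is itself shifted by it — it sits on the causal path from drug to outcome. Conditioning on a mediator would strip out part of the effect we want; the pooled comparison gives the total causal effect.
So P(outcome | do(Drug B)) is just the pooled rate for Drug B: 130/300 = 0.433.

0.43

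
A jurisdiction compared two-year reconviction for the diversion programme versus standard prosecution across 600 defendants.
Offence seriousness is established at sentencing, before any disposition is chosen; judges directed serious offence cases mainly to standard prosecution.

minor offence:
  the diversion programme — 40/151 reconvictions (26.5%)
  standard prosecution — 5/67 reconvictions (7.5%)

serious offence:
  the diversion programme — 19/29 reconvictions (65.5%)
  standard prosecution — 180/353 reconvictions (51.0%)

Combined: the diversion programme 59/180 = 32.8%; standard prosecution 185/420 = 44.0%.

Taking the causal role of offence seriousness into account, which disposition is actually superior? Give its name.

The offence seriousness-specific comparison favours standard prosecution throughout, but the pooled figures favour the diversion programme. The question is whether to condition on offence seriousness.
Since offence seriousness is a pre-existing factor (not a product of the disposition) and it affects the outcome on its own, it is a confounder. The stratified rates, not the pooled rate, identify the causal effect.
Within each level — minor offence: 26.5% vs 7.5%; serious offence: 65.5% vs 51.0% — standard prosecution is lower every time.

standard prosecution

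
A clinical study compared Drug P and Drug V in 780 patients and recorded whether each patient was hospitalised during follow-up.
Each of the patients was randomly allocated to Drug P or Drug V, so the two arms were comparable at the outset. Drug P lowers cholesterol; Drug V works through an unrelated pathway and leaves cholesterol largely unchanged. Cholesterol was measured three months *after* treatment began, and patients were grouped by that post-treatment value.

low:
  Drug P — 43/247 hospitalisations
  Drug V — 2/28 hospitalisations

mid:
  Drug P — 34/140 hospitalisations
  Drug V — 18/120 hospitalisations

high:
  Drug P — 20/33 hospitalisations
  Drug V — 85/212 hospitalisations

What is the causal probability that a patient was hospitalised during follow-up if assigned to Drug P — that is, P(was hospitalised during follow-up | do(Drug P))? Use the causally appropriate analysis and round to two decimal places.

0.23

Within every cholesterol level Drug V has the lower rate, yet pooled Drug P does — Simpson's reversal.
Cholesterol is downstream of the drug. One should not condition on a consequence of treatment, so the overall rates are the right comparison.
So P(outcome | do(Drug P)) is just the pooled rate for Drug P: 97/420 = 0.231.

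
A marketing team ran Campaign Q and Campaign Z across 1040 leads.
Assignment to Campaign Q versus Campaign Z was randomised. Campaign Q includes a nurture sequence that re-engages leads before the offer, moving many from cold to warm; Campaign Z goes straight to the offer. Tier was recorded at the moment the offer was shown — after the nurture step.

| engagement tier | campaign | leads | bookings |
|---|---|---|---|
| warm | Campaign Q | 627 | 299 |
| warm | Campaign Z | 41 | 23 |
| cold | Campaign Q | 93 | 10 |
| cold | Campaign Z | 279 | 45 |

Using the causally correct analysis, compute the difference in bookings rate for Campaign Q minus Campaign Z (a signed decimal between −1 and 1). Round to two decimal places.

+0.22

Campaign Z is higher inside every engagement tier stratum but Campaign Q is higher in aggregate. Whether to stratify depends on how engagement tier relates to the campaign.
Engagement tier here is a post-treatment variable shaped by the campaign; conditioning on it would introduce bias rather than remove it. The overall comparison is the causal one.
The causal difference is the pooled difference: 0.429 − 0.212 = +0.217.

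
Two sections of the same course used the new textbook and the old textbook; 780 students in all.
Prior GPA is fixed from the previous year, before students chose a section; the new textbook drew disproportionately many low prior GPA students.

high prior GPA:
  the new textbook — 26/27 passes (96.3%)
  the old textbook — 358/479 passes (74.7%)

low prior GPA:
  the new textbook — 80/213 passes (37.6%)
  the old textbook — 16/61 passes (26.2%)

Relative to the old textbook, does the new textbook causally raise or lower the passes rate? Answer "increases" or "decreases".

increases

The prior GPA band-specific comparison favours the new textbook throughout, but the pooled figures favour the old textbook. The question is whether to condition on prior GPA band.
Prior GPA band differs across teaching methods for reasons unrelated to any effect of the teaching method itself, and it separately predicts the outcome — a classic confounder. We must compare within prior GPA band levels.
Within each level — high prior GPA: 96.3% vs 74.7%; low prior GPA: 37.6% vs 26.2% — the new textbook is higher every time.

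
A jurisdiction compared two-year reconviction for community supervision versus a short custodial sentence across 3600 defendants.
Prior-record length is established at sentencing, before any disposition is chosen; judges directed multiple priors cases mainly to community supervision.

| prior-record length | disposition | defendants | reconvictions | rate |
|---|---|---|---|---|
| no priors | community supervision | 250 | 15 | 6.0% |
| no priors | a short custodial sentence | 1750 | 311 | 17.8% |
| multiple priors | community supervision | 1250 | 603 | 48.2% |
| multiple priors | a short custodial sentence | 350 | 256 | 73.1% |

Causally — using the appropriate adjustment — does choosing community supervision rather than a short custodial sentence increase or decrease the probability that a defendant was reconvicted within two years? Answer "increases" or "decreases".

decreases

Nothing the disposition does changes prior-record length; the imbalance is an allocation artefact. With prior-record length also predicting the outcome, the pooled figure is confounded, and the within-stratum comparison is the causal one.
Within each level — no priors: 6.0% vs 17.8%; multiple priors: 48.2% vs 73.1% — community supervision is lower every time.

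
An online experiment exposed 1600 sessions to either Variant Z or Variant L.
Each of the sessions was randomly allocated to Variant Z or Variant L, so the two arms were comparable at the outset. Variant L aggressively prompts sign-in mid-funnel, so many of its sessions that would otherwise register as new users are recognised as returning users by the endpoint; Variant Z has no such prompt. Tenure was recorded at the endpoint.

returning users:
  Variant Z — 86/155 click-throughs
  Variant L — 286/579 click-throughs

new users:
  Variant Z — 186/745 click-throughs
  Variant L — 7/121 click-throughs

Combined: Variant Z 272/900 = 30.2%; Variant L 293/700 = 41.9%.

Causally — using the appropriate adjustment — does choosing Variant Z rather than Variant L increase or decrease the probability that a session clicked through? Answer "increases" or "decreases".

User tenure here is a post-treatment variable shaped by the variant; conditioning on it would introduce bias rather than remove it. The overall comparison is the causal one.
Pooled: Variant Z 30.2% vs Variant L 41.9%; Variant L is higher overall.

decreases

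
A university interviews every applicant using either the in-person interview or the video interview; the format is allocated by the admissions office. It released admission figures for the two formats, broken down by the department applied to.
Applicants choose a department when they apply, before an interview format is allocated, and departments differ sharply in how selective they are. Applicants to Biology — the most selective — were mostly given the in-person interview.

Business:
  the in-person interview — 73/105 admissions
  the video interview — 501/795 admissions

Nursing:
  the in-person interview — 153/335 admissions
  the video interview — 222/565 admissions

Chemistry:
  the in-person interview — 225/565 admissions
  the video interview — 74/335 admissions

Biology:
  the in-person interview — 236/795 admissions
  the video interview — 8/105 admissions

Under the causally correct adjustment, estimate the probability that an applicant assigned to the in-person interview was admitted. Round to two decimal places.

The imbalance in department arose from how applicants were allocated, not from anything the interview format did; and department independently affects the outcome. The pooled gap is confounded — condition on department.
Standardising the in-person interview to the population department mix: 0.250·73/105 + 0.250·153/335 + 0.250·225/565 + 0.250·236/795 = 0.462.

0.46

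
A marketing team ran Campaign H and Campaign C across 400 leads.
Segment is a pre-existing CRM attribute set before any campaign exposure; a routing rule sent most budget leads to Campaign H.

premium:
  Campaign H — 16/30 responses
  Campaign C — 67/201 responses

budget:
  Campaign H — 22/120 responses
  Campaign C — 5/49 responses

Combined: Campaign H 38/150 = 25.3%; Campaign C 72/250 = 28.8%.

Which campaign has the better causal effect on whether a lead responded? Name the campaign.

The imbalance in customer segment arose from how leads were allocated, not from anything the campaign did; and customer segment independently affects the outcome. The pooled gap is confounded — condition on customer segment.
Within each level — premium: 53.3% vs 33.3%; budget: 18.3% vs 10.2% — Campaign H is higher every time.

Campaign H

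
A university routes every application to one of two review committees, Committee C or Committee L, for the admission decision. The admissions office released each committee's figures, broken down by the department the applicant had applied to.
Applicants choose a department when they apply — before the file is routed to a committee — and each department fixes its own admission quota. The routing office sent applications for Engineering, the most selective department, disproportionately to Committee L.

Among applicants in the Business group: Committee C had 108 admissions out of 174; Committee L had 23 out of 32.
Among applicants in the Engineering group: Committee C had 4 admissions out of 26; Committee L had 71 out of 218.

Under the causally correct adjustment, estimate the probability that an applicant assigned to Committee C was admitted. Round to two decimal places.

Committee L is higher inside every department stratum but Committee C is higher in aggregate. Whether to stratify depends on how department relates to the review committee.
Department is set before the review committee has any effect — it is not caused by the review committee — and it independently drives the outcome. That makes it a confounder, so the causal comparison is within department levels.
Standardising Committee C to the population department mix: 0.458·108/174 + 0.542·4/26 = 0.368.

0.37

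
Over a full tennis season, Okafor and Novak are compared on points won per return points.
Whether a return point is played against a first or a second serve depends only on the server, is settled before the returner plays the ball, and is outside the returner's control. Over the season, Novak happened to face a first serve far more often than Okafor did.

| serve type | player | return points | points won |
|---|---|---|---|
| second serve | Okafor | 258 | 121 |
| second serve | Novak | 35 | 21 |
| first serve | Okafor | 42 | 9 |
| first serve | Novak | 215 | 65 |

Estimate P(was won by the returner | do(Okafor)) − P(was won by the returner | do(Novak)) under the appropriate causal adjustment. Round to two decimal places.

Serve type differs across players for reasons unrelated to any effect of the player itself, and it separately predicts the outcome — a classic confounder. We must compare within serve type levels.
Adjusting over the population distribution of serve type: 0.533·(0.469−0.600) + 0.467·(0.214−0.302) = -0.111.

-0.11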